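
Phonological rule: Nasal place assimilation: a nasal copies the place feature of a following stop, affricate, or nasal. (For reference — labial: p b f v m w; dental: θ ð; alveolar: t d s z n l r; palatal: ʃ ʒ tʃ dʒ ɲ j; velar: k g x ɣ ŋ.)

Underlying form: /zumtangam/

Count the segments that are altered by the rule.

/m/ before /t/ (alveolar) → [n]
/n/ before /g/ (velar) → [ŋ]
2 segments change.

2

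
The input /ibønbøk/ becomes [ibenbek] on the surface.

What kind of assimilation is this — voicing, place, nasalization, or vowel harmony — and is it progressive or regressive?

vowel harmony, progressive

/ø/→[e] /ø/→[e].
Vowels agree with the first vowel, so the harmony is progressive.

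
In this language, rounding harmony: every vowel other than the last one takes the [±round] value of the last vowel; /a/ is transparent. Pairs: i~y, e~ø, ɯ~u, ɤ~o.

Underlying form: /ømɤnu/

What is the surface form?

[ømonu]

/ɤ/ harmonizes with /u/ ([+round]) → [o]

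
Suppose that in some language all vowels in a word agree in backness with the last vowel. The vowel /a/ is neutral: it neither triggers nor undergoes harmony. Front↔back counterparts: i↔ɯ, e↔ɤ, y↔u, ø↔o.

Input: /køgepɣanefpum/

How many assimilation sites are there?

/ø/ harmonizes with /u/ ([+back]) → [o]
/e/ harmonizes with /u/ ([+back]) → [ɤ]
/e/ harmonizes with /u/ ([+back]) → [ɤ]
3 segments change.

3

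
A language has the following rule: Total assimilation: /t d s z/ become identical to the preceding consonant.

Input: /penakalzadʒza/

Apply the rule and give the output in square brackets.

[penakalladʒdʒa]

/z/ after /l/ → [l] (total assimilation)
/z/ after /dʒ/ → [dʒ] (total assimilation)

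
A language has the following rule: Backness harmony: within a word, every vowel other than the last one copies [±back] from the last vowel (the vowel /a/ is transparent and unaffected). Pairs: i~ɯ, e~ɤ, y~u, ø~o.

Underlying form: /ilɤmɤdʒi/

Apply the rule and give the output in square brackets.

[ilemedʒi]

/ɤ/ harmonizes with /i/ ([-back]) → [e]
/ɤ/ harmonizes with /i/ ([-back]) → [e]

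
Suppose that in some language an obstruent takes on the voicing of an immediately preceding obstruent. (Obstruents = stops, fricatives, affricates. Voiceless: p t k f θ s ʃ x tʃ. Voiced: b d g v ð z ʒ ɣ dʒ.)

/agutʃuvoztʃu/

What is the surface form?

/tʃ/ after /z/ (voiced) → [dʒ]

[agutʃuvozdʒu]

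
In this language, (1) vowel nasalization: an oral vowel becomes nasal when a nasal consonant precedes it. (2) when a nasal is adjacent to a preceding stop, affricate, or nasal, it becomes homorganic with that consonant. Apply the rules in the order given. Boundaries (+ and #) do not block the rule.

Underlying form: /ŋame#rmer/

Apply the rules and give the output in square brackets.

Rule 1: /a/ after nasal /ŋ/ → [ã]
Rule 1: /e/ after nasal /m/ → [ẽ]
Rule 1: /e/ after nasal /m/ → [ẽ]
After rule 1: ŋãmẽ#rmẽr
Rule 2: no segment meets the rule's conditions; no change.

[ŋãmẽ#rmẽr]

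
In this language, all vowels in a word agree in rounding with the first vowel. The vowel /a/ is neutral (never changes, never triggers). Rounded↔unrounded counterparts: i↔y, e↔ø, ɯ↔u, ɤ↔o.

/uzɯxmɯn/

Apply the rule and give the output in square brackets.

/ɯ/ harmonizes with /u/ ([+round]) → [u]
/ɯ/ harmonizes with /u/ ([+round]) → [u]

[uzuxmun]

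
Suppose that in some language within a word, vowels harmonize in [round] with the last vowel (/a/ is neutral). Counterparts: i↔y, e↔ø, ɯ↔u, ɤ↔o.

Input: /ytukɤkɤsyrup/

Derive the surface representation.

[ytukokosyrup]

/ɤ/ harmonizes with /u/ ([+round]) → [o]
/ɤ/ harmonizes with /u/ ([+round]) → [o]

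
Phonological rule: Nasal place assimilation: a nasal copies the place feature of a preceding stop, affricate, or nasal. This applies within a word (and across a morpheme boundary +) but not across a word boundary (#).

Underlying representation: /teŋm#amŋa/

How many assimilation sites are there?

/m/ after /ŋ/ (velar) → [ŋ]
/ŋ/ after /m/ (labial) → [m]
2 segments change.

2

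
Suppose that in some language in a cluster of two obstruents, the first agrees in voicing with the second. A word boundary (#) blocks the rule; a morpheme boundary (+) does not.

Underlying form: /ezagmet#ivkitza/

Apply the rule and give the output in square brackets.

[ezagmet#ifkidza]

/v/ before /k/ (voiceless) → [f]
/t/ before /z/ (voiced) → [d]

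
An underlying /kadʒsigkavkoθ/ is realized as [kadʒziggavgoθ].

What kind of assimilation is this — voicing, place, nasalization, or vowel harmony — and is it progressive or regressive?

/s/→[z] /k/→[g] /k/→[g].
Each target copies a feature from the preceding segment, so the direction is progressive.

voicing assimilation, progressive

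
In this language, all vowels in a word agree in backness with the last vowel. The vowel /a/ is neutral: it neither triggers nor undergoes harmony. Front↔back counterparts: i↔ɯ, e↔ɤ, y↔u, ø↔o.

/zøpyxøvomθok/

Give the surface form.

[zopuxovomθok]

/ø/ harmonizes with /o/ ([+back]) → [o]
/y/ harmonizes with /o/ ([+back]) → [u]
/ø/ harmonizes with /o/ ([+back]) → [o]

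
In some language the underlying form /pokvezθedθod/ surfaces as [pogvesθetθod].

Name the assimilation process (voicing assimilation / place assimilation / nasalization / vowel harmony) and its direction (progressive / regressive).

voicing assimilation, regressive

/k/→[g] /z/→[s] /d/→[t].
Each target copies a feature from the following segment, so the direction is regressive.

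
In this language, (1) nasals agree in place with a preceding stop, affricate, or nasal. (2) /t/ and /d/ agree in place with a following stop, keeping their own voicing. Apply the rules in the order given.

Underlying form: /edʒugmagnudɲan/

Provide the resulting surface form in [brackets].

Rule 1: /m/ after /g/ (velar) → [ŋ]
Rule 1: /n/ after /g/ (velar) → [ŋ]
Rule 1: /ɲ/ after /d/ (alveolar) → [n]
After rule 1: edʒugŋagŋudnan
Rule 2: no segment meets the rule's conditions; no change.

[edʒugŋagŋudnan]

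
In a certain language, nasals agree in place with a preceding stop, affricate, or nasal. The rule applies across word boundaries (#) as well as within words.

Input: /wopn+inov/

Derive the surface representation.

[wopm+inov]

/n/ after /p/ (labial) → [m]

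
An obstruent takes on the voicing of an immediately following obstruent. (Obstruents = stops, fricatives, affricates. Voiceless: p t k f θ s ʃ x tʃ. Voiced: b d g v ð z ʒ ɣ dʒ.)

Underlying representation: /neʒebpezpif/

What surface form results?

/b/ before /p/ (voiceless) → [p]
/z/ before /p/ (voiceless) → [s]

[neʒeppespif]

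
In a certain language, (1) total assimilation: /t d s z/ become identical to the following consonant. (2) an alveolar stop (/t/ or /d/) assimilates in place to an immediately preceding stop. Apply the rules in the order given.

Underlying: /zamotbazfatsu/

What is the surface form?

Rule 1: /t/ before /b/ → [b] (total assimilation)
Rule 1: /z/ before /f/ → [f] (total assimilation)
Rule 1: /t/ before /s/ → [s] (total assimilation)
After rule 1: zamobbaffassu
Rule 2: no segment meets the rule's conditions; no change.

[zamobbaffassu]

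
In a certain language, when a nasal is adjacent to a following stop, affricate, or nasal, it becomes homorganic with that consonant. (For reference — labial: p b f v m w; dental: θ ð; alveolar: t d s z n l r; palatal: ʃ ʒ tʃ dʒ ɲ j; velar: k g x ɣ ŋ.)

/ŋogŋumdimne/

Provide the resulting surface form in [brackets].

[ŋogŋundinne]

/m/ before /d/ (alveolar) → [n]
/m/ before /n/ (alveolar) → [n]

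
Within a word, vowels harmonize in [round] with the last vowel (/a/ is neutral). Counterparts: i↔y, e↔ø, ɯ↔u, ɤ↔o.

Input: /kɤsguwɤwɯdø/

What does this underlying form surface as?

/ɤ/ harmonizes with /ø/ ([+round]) → [o]
/ɤ/ harmonizes with /ø/ ([+round]) → [o]
/ɯ/ harmonizes with /ø/ ([+round]) → [u]

[kosguwowudø]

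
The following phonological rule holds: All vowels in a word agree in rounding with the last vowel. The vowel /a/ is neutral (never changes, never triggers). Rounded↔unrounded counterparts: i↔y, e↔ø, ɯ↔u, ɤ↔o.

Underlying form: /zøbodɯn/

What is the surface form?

[zebɤdɯn]

/ø/ harmonizes with /ɯ/ ([-round]) → [e]
/o/ harmonizes with /ɯ/ ([-round]) → [ɤ]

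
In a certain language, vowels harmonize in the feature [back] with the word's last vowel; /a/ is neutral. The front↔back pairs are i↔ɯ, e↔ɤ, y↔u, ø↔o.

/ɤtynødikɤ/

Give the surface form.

/y/ harmonizes with /ɤ/ ([+back]) → [u]
/ø/ harmonizes with /ɤ/ ([+back]) → [o]
/i/ harmonizes with /ɤ/ ([+back]) → [ɯ]

[ɤtunodɯkɤ]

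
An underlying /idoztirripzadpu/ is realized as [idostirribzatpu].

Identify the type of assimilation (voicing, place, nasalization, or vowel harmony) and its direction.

voicing assimilation, regressive

/z/→[s] /p/→[b] /d/→[t].
Each target copies a feature from the following segment, so the direction is regressive.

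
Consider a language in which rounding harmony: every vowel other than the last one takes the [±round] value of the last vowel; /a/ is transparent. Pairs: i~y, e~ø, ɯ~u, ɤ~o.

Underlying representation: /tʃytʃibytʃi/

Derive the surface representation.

/y/ harmonizes with /i/ ([-round]) → [i]
/y/ harmonizes with /i/ ([-round]) → [i]

[tʃitʃibitʃi]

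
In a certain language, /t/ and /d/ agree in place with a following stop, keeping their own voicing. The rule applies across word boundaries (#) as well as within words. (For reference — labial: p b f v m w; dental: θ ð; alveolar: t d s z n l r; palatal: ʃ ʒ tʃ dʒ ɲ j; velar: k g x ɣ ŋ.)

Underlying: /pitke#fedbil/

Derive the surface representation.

/t/ before /k/ (velar) → [k]
/d/ before /b/ (labial) → [b]

[pikke#febbil]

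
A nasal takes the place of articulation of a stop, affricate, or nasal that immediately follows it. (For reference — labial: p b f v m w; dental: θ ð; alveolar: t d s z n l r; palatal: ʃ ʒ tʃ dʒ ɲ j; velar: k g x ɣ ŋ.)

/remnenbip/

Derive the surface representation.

/m/ before /n/ (alveolar) → [n]
/n/ before /b/ (labial) → [m]

[rennembip]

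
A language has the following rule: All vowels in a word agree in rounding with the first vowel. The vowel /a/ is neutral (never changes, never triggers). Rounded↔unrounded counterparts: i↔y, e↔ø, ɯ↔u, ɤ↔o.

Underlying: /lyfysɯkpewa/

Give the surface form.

/ɯ/ harmonizes with /y/ ([+round]) → [u]
/e/ harmonizes with /y/ ([+round]) → [ø]

[lyfysukpøwa]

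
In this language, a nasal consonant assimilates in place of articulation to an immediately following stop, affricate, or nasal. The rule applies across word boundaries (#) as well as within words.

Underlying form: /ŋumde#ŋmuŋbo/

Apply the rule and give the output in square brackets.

[ŋunde#mmumbo]

/m/ before /d/ (alveolar) → [n]
/ŋ/ before /m/ (labial) → [m]
/ŋ/ before /b/ (labial) → [m]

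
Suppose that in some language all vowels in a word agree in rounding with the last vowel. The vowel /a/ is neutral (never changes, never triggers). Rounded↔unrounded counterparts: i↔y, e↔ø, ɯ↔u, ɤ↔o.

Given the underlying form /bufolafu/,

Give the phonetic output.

[bufolafu]

no segment meets the rule's conditions; no change.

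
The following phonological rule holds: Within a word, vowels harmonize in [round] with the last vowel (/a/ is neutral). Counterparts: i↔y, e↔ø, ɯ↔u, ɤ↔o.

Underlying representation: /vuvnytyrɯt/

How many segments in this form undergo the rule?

/u/ harmonizes with /ɯ/ ([-round]) → [ɯ]
/y/ harmonizes with /ɯ/ ([-round]) → [i]
/y/ harmonizes with /ɯ/ ([-round]) → [i]
3 segments change.

3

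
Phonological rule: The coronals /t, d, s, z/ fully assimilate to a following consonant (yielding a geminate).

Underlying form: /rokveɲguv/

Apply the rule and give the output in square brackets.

[rokveɲguv]

no segment meets the rule's conditions; no change.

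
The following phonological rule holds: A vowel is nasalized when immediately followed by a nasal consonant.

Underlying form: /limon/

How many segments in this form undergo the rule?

2

/i/ before nasal /m/ → [ĩ]
/o/ before nasal /n/ → [õ]
2 segments change.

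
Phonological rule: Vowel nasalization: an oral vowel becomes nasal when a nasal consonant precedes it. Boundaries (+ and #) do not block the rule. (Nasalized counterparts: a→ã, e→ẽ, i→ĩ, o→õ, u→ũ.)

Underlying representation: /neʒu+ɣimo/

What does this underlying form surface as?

/e/ after nasal /n/ → [ẽ]
/o/ after nasal /m/ → [õ]

[nẽʒu+ɣimõ]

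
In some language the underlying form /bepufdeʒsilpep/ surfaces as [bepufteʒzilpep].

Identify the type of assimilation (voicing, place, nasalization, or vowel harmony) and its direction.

/d/→[t] /s/→[z].
Each target copies a feature from the preceding segment, so the direction is progressive.

voicing assimilation, progressive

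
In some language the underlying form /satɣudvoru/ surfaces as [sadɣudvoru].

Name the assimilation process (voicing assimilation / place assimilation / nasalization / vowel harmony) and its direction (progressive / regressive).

/t/→[d].
Each target copies a feature from the following segment, so the direction is regressive.

voicing assimilation, regressive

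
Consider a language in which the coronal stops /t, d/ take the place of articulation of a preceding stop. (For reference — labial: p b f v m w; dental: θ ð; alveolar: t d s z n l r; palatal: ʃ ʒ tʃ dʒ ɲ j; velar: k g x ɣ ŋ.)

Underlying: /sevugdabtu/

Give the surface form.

[sevuggabpu]

/d/ after /g/ (velar) → [g]
/t/ after /b/ (labial) → [p]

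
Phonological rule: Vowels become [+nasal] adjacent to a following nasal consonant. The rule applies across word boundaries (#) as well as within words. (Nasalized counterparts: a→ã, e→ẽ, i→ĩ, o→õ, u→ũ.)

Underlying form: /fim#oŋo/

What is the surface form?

[fĩm#õŋo]

/i/ before nasal /m/ → [ĩ]
/o/ before nasal /ŋ/ → [õ]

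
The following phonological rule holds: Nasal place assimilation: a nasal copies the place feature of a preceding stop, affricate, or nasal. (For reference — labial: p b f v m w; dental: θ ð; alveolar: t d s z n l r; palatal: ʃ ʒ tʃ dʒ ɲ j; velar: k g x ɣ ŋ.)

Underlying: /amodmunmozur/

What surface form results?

/m/ after /d/ (alveolar) → [n]
/m/ after /n/ (alveolar) → [n]

[amodnunnozur]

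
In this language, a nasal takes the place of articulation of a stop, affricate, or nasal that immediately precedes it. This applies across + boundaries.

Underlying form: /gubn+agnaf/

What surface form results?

[gubm+agŋaf]

/n/ after /b/ (labial) → [m]
/n/ after /g/ (velar) → [ŋ]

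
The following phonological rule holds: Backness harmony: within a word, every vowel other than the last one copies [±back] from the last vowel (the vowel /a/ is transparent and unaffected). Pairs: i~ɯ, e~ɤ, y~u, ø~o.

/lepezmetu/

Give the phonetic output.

[lɤpɤzmɤtu]

/e/ harmonizes with /u/ ([+back]) → [ɤ]
/e/ harmonizes with /u/ ([+back]) → [ɤ]
/e/ harmonizes with /u/ ([+back]) → [ɤ]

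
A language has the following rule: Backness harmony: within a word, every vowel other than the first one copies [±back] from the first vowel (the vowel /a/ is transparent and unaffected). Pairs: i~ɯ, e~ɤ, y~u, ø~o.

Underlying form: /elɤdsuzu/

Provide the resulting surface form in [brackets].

[eledsyzy]

/ɤ/ harmonizes with /e/ ([-back]) → [e]
/u/ harmonizes with /e/ ([-back]) → [y]
/u/ harmonizes with /e/ ([-back]) → [y]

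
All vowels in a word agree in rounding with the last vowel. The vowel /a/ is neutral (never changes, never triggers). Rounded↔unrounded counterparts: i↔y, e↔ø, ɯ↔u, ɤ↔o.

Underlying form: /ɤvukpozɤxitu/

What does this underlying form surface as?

[ovukpozoxytu]

/ɤ/ harmonizes with /u/ ([+round]) → [o]
/ɤ/ harmonizes with /u/ ([+round]) → [o]
/i/ harmonizes with /u/ ([+round]) → [y]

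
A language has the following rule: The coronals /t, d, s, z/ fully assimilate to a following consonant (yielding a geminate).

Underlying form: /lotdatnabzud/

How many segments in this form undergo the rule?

/t/ before /d/ → [d] (total assimilation)
/t/ before /n/ → [n] (total assimilation)
2 segments change.

2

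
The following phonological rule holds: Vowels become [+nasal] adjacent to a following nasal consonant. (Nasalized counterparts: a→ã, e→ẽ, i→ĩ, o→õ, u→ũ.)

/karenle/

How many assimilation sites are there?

1

/e/ before nasal /n/ → [ẽ]
1 segment changes.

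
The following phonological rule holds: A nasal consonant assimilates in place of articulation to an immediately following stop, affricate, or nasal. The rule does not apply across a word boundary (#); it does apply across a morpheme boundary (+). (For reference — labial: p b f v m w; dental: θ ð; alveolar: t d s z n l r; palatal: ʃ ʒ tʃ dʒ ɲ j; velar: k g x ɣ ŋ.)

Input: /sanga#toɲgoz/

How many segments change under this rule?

/n/ before /g/ (velar) → [ŋ]
/ɲ/ before /g/ (velar) → [ŋ]
2 segments change.

2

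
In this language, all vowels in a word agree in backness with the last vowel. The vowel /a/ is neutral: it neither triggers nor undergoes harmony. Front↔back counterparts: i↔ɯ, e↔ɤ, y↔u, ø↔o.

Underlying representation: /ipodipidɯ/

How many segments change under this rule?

/i/ harmonizes with /ɯ/ ([+back]) → [ɯ]
/i/ harmonizes with /ɯ/ ([+back]) → [ɯ]
/i/ harmonizes with /ɯ/ ([+back]) → [ɯ]
3 segments change.

3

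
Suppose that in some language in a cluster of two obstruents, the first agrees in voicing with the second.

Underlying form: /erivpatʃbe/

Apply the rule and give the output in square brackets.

[erifpadʒbe]

/v/ before /p/ (voiceless) → [f]
/tʃ/ before /b/ (voiced) → [dʒ]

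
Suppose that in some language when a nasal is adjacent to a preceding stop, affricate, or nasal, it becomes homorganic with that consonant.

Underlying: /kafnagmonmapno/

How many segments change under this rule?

3

/m/ after /g/ (velar) → [ŋ]
/m/ after /n/ (alveolar) → [n]
/n/ after /p/ (labial) → [m]
3 segments change.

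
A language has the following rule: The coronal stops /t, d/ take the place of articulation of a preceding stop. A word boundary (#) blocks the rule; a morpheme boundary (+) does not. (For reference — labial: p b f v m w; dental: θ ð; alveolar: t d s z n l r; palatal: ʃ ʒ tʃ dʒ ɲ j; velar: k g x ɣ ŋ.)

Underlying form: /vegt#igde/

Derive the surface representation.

[vegk#igge]

/t/ after /g/ (velar) → [k]
/d/ after /g/ (velar) → [g]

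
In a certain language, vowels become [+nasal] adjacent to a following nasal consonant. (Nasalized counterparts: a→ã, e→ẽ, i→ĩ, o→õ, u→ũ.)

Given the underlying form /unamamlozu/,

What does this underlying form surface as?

/u/ before nasal /n/ → [ũ]
/a/ before nasal /m/ → [ã]
/a/ before nasal /m/ → [ã]

[ũnãmãmlozu]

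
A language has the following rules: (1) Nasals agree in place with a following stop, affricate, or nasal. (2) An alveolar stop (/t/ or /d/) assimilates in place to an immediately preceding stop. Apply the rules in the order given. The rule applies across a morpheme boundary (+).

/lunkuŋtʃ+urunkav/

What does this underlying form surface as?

Rule 1: /n/ before /k/ (velar) → [ŋ]
Rule 1: /ŋ/ before /tʃ/ (palatal) → [ɲ]
Rule 1: /n/ before /k/ (velar) → [ŋ]
After rule 1: luŋkuɲtʃ+uruŋkav
Rule 2: no segment meets the rule's conditions; no change.

[luŋkuɲtʃ+uruŋkav]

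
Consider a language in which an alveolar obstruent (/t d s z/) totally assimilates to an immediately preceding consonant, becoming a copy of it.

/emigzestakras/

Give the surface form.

/z/ after /g/ → [g] (total assimilation)
/t/ after /s/ → [s] (total assimilation)

[emiggessakras]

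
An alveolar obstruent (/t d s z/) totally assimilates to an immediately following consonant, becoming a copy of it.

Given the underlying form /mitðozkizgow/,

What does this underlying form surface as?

/t/ before /ð/ → [ð] (total assimilation)
/z/ before /k/ → [k] (total assimilation)
/z/ before /g/ → [g] (total assimilation)

[miððokkiggow]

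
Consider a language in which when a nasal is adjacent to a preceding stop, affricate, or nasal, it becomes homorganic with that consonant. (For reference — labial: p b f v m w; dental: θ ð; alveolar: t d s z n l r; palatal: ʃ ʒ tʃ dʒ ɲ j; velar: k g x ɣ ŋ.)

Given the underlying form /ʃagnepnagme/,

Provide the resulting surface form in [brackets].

[ʃagŋepmagŋe]

/n/ after /g/ (velar) → [ŋ]
/n/ after /p/ (labial) → [m]
/m/ after /g/ (velar) → [ŋ]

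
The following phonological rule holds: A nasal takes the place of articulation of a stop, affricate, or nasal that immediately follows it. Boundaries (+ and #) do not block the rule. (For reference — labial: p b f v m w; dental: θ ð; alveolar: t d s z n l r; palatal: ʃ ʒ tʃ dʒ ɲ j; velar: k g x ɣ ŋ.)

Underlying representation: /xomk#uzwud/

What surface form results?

/m/ before /k/ (velar) → [ŋ]

[xoŋk#uzwud]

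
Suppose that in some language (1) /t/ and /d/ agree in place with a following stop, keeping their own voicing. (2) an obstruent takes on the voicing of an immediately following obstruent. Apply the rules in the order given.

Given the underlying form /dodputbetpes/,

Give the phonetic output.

[doppubbeppes]

Rule 1: /d/ before /p/ (labial) → [b]
Rule 1: /t/ before /b/ (labial) → [p]
Rule 1: /t/ before /p/ (labial) → [p]
After rule 1: dobpupbeppes
Rule 2: /b/ before /p/ (voiceless) → [p]
Rule 2: /p/ before /b/ (voiced) → [b]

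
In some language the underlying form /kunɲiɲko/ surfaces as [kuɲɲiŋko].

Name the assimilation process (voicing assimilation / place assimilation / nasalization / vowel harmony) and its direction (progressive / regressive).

place assimilation, regressive

/n/→[ɲ] /ɲ/→[ŋ].
Each target copies a feature from the following segment, so the direction is regressive.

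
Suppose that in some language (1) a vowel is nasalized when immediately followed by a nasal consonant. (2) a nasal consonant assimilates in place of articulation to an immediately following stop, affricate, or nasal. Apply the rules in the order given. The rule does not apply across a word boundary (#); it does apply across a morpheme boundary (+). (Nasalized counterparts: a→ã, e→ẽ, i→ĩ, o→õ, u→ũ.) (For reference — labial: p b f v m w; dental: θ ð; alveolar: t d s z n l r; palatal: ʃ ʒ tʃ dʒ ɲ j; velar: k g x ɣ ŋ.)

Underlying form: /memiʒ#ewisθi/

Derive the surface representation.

[mẽmiʒ#ewisθi]

Rule 1: /e/ before nasal /m/ → [ẽ]
After rule 1: mẽmiʒ#ewisθi
Rule 2: no segment meets the rule's conditions; no change.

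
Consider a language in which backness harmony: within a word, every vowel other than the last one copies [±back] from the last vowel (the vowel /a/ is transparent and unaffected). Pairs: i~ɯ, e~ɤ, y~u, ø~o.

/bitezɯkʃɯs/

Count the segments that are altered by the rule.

/i/ harmonizes with /ɯ/ ([+back]) → [ɯ]
/e/ harmonizes with /ɯ/ ([+back]) → [ɤ]
2 segments change.

2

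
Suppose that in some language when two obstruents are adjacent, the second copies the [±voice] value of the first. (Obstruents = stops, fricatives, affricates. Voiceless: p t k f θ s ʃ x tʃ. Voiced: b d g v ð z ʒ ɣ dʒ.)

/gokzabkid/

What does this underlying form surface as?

[goksabgid]

/z/ after /k/ (voiceless) → [s]
/k/ after /b/ (voiced) → [g]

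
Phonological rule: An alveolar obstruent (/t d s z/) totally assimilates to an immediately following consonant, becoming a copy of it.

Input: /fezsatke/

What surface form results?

[fessakke]

/z/ before /s/ → [s] (total assimilation)
/t/ before /k/ → [k] (total assimilation)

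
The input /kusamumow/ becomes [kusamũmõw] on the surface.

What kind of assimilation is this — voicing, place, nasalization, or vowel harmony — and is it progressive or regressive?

nasalization, progressive

/u/→[ũ] /o/→[õ].
Each target copies a feature from the preceding segment, so the direction is progressive.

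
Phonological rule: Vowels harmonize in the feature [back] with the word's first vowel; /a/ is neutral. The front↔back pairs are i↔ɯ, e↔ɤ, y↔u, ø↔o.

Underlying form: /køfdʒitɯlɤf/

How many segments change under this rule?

2

/ɯ/ harmonizes with /ø/ ([-back]) → [i]
/ɤ/ harmonizes with /ø/ ([-back]) → [e]
2 segments change.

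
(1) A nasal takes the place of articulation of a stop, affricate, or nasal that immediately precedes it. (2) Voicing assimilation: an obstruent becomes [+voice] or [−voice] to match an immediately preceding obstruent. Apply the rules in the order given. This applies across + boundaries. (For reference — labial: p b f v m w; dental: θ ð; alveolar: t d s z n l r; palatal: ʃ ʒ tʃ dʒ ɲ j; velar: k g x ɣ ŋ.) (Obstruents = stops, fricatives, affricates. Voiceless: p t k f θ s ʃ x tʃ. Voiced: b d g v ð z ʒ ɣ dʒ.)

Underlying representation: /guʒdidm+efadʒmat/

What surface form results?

[guʒdidn+efadʒɲat]

Rule 1: /m/ after /d/ (alveolar) → [n]
Rule 1: /m/ after /dʒ/ (palatal) → [ɲ]
After rule 1: guʒdidn+efadʒɲat
Rule 2: no segment meets the rule's conditions; no change.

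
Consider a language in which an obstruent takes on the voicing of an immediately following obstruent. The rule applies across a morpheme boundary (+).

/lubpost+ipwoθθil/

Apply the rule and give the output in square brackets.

/b/ before /p/ (voiceless) → [p]

[luppost+ipwoθθil]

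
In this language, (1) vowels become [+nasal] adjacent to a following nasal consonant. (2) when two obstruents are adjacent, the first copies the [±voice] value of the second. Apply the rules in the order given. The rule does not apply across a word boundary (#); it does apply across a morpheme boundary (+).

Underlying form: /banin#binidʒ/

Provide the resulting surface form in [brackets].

Rule 1: /a/ before nasal /n/ → [ã]
Rule 1: /i/ before nasal /n/ → [ĩ]
Rule 1: /i/ before nasal /n/ → [ĩ]
After rule 1: bãnĩn#bĩnidʒ
Rule 2: no segment meets the rule's conditions; no change.

[bãnĩn#bĩnidʒ]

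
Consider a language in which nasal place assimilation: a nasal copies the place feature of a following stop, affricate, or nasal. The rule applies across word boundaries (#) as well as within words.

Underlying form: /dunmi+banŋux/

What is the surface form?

[dummi+baŋŋux]

/n/ before /m/ (labial) → [m]
/n/ before /ŋ/ (velar) → [ŋ]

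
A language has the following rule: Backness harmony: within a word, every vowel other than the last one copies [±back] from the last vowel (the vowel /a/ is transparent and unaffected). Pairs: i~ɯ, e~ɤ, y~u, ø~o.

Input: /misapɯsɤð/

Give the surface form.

[mɯsapɯsɤð]

/i/ harmonizes with /ɤ/ ([+back]) → [ɯ]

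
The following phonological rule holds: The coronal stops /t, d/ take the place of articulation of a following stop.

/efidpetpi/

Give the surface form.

/d/ before /p/ (labial) → [b]
/t/ before /p/ (labial) → [p]

[efibpeppi]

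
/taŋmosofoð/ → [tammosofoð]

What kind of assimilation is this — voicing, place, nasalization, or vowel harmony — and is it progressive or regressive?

/ŋ/→[m].
Each target copies a feature from the following segment, so the direction is regressive.

place assimilation, regressive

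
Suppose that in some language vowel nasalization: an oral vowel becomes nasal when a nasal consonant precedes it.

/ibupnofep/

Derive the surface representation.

[ibupnõfep]

/o/ after nasal /n/ → [õ]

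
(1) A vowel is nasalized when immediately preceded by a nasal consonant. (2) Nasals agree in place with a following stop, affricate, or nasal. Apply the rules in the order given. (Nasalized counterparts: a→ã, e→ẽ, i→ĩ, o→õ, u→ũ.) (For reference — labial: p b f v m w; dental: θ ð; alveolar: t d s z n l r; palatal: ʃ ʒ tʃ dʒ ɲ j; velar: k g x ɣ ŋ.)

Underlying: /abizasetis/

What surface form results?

[abizasetis]

Rule 1: no segment meets the rule's conditions; no change.
After rule 1: abizasetis
Rule 2: no segment meets the rule's conditions; no change.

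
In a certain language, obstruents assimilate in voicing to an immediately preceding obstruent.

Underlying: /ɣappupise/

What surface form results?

[ɣappupise]

no segment meets the rule's conditions; no change.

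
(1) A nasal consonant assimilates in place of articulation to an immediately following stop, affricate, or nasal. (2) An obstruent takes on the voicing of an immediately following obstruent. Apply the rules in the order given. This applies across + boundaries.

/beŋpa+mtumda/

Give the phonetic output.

Rule 1: /ŋ/ before /p/ (labial) → [m]
Rule 1: /m/ before /t/ (alveolar) → [n]
Rule 1: /m/ before /d/ (alveolar) → [n]
After rule 1: bempa+ntunda
Rule 2: no segment meets the rule's conditions; no change.

[bempa+ntunda]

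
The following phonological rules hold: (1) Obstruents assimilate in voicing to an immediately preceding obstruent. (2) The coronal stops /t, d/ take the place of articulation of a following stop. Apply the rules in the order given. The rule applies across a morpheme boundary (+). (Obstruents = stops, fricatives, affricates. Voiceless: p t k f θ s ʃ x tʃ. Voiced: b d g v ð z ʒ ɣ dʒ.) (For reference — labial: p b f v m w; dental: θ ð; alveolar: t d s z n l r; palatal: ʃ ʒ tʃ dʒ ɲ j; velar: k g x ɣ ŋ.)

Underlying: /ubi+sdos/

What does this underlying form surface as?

[ubi+stos]

Rule 1: /d/ after /s/ (voiceless) → [t]
After rule 1: ubi+stos
Rule 2: no segment meets the rule's conditions; no change.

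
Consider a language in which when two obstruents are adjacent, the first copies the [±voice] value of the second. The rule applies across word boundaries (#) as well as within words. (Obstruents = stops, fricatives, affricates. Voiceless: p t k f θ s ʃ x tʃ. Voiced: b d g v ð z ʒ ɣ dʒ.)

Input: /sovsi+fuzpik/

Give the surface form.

/v/ before /s/ (voiceless) → [f]
/z/ before /p/ (voiceless) → [s]

[sofsi+fuspik]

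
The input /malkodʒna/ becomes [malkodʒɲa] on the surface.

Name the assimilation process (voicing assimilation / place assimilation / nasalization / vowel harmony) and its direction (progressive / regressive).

/n/→[ɲ].
Each target copies a feature from the preceding segment, so the direction is progressive.

place assimilation, progressive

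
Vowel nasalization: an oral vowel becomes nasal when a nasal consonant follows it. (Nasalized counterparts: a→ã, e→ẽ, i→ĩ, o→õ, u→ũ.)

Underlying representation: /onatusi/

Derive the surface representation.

[õnatusi]

/o/ before nasal /n/ → [õ]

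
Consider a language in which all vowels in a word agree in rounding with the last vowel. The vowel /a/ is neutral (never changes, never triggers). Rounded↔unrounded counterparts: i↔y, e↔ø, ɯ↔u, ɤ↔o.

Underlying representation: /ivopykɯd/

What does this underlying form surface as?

[ivɤpikɯd]

/o/ harmonizes with /ɯ/ ([-round]) → [ɤ]
/y/ harmonizes with /ɯ/ ([-round]) → [i]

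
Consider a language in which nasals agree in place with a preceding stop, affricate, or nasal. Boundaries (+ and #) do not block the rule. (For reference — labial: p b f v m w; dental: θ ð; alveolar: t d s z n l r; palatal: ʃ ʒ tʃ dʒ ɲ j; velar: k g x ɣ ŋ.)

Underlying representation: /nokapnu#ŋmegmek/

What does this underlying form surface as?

[nokapmu#ŋŋegŋek]

/n/ after /p/ (labial) → [m]
/m/ after /ŋ/ (velar) → [ŋ]
/m/ after /g/ (velar) → [ŋ]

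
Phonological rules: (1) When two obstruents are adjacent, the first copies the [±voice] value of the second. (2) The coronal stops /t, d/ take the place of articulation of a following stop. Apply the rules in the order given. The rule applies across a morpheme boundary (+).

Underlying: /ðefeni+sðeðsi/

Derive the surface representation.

Rule 1: /s/ before /ð/ (voiced) → [z]
Rule 1: /ð/ before /s/ (voiceless) → [θ]
After rule 1: ðefeni+zðeθsi
Rule 2: no segment meets the rule's conditions; no change.

[ðefeni+zðeθsi]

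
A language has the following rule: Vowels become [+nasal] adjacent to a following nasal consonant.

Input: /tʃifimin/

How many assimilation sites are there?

/i/ before nasal /m/ → [ĩ]
/i/ before nasal /n/ → [ĩ]
2 segments change.

2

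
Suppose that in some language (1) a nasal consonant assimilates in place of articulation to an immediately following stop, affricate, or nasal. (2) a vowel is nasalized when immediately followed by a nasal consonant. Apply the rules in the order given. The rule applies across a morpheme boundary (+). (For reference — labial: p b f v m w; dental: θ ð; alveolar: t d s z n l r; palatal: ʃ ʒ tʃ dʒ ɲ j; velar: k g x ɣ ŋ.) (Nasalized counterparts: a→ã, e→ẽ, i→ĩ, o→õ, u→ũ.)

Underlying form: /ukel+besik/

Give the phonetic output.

[ukel+besik]

Rule 1: no segment meets the rule's conditions; no change.
After rule 1: ukel+besik
Rule 2: no segment meets the rule's conditions; no change.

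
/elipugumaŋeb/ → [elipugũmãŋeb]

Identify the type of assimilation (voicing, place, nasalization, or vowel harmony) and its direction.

/u/→[ũ] /a/→[ã].
Each target copies a feature from the following segment, so the direction is regressive.

nasalization, regressive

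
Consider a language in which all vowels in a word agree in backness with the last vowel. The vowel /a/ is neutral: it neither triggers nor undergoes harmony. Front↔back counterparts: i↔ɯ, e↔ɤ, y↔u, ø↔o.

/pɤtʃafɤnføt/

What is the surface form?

/ɤ/ harmonizes with /ø/ ([-back]) → [e]
/ɤ/ harmonizes with /ø/ ([-back]) → [e]

[petʃafenføt]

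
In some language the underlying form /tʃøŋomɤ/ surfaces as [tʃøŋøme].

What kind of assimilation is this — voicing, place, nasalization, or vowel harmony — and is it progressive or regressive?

vowel harmony, progressive

/o/→[ø] /ɤ/→[e].
Vowels agree with the first vowel, so the harmony is progressive.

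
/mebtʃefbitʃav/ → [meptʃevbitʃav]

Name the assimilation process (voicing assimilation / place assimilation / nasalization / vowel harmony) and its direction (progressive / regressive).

voicing assimilation, regressive

/b/→[p] /f/→[v].
Each target copies a feature from the following segment, so the direction is regressive.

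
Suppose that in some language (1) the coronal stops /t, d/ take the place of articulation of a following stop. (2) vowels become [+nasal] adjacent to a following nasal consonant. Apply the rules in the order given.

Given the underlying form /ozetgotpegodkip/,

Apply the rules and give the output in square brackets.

Rule 1: /t/ before /g/ (velar) → [k]
Rule 1: /t/ before /p/ (labial) → [p]
Rule 1: /d/ before /k/ (velar) → [g]
After rule 1: ozekgoppegogkip
Rule 2: no segment meets the rule's conditions; no change.

[ozekgoppegogkip]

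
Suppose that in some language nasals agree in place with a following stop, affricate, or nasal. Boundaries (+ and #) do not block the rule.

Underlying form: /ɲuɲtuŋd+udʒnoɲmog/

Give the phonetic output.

[ɲuntund+udʒnommog]

/ɲ/ before /t/ (alveolar) → [n]
/ŋ/ before /d/ (alveolar) → [n]
/ɲ/ before /m/ (labial) → [m]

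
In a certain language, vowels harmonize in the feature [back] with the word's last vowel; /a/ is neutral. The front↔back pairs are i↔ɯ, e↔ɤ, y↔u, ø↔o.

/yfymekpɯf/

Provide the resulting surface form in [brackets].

/y/ harmonizes with /ɯ/ ([+back]) → [u]
/y/ harmonizes with /ɯ/ ([+back]) → [u]
/e/ harmonizes with /ɯ/ ([+back]) → [ɤ]

[ufumɤkpɯf]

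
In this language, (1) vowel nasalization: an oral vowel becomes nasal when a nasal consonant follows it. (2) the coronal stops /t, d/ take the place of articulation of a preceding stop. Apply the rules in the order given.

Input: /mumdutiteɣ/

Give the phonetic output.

Rule 1: /u/ before nasal /m/ → [ũ]
After rule 1: mũmdutiteɣ
Rule 2: no segment meets the rule's conditions; no change.

[mũmdutiteɣ]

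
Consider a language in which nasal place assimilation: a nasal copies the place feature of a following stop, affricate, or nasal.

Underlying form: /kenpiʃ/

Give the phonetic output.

[kempiʃ]

/n/ before /p/ (labial) → [m]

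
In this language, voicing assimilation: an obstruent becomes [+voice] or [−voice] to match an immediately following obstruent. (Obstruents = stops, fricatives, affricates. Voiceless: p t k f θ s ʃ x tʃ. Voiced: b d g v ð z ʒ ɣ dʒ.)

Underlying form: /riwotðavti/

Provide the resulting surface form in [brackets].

/t/ before /ð/ (voiced) → [d]
/v/ before /t/ (voiceless) → [f]

[riwodðafti]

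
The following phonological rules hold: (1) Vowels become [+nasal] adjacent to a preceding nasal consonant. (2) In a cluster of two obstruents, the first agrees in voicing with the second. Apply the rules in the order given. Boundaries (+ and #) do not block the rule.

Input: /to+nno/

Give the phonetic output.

Rule 1: /o/ after nasal /n/ → [õ]
After rule 1: to+nnõ
Rule 2: no segment meets the rule's conditions; no change.

[to+nnõ]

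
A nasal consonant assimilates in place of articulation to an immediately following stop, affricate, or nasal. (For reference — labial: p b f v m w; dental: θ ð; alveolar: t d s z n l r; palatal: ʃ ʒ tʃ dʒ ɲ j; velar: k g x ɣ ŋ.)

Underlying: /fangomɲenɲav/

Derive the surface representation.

/n/ before /g/ (velar) → [ŋ]
/m/ before /ɲ/ (palatal) → [ɲ]
/n/ before /ɲ/ (palatal) → [ɲ]

[faŋgoɲɲeɲɲav]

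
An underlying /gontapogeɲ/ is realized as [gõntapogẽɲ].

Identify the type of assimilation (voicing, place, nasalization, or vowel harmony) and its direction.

/o/→[õ] /e/→[ẽ].
Each target copies a feature from the following segment, so the direction is regressive.

nasalization, regressive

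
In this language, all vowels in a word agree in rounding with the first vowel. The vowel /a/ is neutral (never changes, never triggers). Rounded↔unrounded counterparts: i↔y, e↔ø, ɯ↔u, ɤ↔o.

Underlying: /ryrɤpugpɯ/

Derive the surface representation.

/ɤ/ harmonizes with /y/ ([+round]) → [o]
/ɯ/ harmonizes with /y/ ([+round]) → [u]

[ryropugpu]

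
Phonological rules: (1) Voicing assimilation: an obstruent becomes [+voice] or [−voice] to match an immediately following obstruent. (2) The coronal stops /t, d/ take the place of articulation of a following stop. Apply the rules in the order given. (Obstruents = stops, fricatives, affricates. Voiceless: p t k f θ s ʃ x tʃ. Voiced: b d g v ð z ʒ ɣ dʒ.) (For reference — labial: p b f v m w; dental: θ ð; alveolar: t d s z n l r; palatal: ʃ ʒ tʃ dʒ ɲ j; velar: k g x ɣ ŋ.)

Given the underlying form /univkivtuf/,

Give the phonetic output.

Rule 1: /v/ before /k/ (voiceless) → [f]
Rule 1: /v/ before /t/ (voiceless) → [f]
After rule 1: unifkiftuf
Rule 2: no segment meets the rule's conditions; no change.

[unifkiftuf]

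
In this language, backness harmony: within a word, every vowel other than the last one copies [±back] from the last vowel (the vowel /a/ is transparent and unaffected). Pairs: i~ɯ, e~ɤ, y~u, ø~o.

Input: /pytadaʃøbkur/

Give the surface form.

[putadaʃobkur]

/y/ harmonizes with /u/ ([+back]) → [u]
/ø/ harmonizes with /u/ ([+back]) → [o]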